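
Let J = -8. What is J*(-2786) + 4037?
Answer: 26325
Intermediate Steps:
J*(-2786) + 4037 = -8*(-2786) + 4037 = 22288 + 4037 = 26325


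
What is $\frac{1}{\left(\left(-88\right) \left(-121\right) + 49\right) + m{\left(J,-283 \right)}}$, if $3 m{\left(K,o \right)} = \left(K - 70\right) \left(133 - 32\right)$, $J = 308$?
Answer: $\frac{3}{56129} \approx 5.3448 \cdot 10^{-5}$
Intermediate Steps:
$m{\left(K,o \right)} = - \frac{7070}{3} + \frac{101 K}{3}$ ($m{\left(K,o \right)} = \frac{\left(K - 70\right) \left(133 - 32\right)}{3} = \frac{\left(-70 + K\right) 101}{3} = \frac{-7070 + 101 K}{3} = - \frac{7070}{3} + \frac{101 K}{3}$)
$\frac{1}{\left(\left(-88\right) \left(-121\right) + 49\right) + m{\left(J,-283 \right)}} = \frac{1}{\left(\left(-88\right) \left(-121\right) + 49\right) + \left(- \frac{7070}{3} + \frac{101}{3} \cdot 308\right)} = \frac{1}{\left(10648 + 49\right) + \left(- \frac{7070}{3} + \frac{31108}{3}\right)} = \frac{1}{10697 + \frac{24038}{3}} = \frac{1}{\frac{56129}{3}} = \frac{3}{56129}$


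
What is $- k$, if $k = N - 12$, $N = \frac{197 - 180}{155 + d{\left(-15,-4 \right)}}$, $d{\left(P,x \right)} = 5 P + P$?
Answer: $\frac{763}{65} \approx 11.738$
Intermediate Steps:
$d{\left(P,x \right)} = 6 P$
$N = \frac{17}{65}$ ($N = \frac{197 - 180}{155 + 6 \left(-15\right)} = \frac{17}{155 - 90} = \frac{17}{65} \approx 0.26154$)
$k = - \frac{763}{65}$ ($k = \frac{17}{65} - 12 = - \frac{763}{65} \approx -11.738$)
$- k = \left(-1\right) \left(- \frac{763}{65}\right) = \frac{763}{65}$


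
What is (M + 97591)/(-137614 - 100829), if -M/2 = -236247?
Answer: -570085/238443 ≈ -2.3909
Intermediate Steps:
M = 472494 (M = -2*(-236247) = 472494)
(M + 97591)/(-137614 - 100829) = (472494 + 97591)/(-137614 - 100829) = 570085/(-238443) = 570085*(-1/238443) = -570085/238443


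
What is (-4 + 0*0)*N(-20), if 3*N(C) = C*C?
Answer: -1600/3 ≈ -533.33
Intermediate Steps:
N(C) = C**2/3 (N(C) = (C*C)/3 = C**2/3)
(-4 + 0*0)*N(-20) = (-4 + 0*0)*((1/3)*(-20)**2) = (-4 + 0)*((1/3)*400) = -4*400/3 = -1600/3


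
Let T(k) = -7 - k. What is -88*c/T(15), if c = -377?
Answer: -1508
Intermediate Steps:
-88*c/T(15) = -(-33176)/(-7 - 1*15) = -(-33176)/(-7 - 15) = -(-33176)/(-22) = -(-33176)*(-1)/22 = -88*377/22 = -1508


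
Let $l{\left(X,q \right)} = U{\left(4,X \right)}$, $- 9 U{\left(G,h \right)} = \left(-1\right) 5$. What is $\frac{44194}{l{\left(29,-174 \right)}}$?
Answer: $\frac{397746}{5} \approx 79549.0$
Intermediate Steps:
$U{\left(G,h \right)} = \frac{5}{9}$ ($U{\left(G,h \right)} = - \frac{\left(-1\right) 5}{9} = \left(- \frac{1}{9}\right) \left(-5\right) = \frac{5}{9}$)
$l{\left(X,q \right)} = \frac{5}{9}$
$\frac{44194}{l{\left(29,-174 \right)}} = \frac{44194}{\frac{5}{9}} = 44194 \cdot \frac{9}{5} = \frac{397746}{5}$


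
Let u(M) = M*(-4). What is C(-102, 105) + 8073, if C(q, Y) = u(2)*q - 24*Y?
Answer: 6369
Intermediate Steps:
u(M) = -4*M
C(q, Y) = -24*Y - 8*q (C(q, Y) = (-4*2)*q - 24*Y = -8*q - 24*Y = -24*Y - 8*q)
C(-102, 105) + 8073 = (-24*105 - 8*(-102)) + 8073 = (-2520 + 816) + 8073 = -1704 + 8073 = 6369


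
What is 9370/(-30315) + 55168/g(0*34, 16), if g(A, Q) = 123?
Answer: 111417694/248583 ≈ 448.21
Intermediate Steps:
9370/(-30315) + 55168/g(0*34, 16) = 9370/(-30315) + 55168/123 = 9370*(-1/30315) + 55168*(1/123) = -1874/6063 + 55168/123 = 111417694/248583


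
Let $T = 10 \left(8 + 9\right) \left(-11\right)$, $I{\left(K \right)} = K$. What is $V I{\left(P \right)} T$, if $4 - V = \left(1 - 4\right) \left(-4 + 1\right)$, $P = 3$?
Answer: $28050$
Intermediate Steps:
$V = -5$ ($V = 4 - \left(1 - 4\right) \left(-4 + 1\right) = 4 - \left(-3\right) \left(-3\right) = 4 - 9 = -5$)
$T = -1870$ ($T = 10 \cdot 17 \left(-11\right) = 170 \left(-11\right) = -1870$)
$V I{\left(P \right)} T = \left(-5\right) 3 \left(-1870\right) = \left(-15\right) \left(-1870\right) = 28050$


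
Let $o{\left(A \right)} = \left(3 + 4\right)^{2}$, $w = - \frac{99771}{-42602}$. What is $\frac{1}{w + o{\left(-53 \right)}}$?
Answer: $\frac{6086}{312467} \approx 0.019477$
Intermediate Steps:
$w = \frac{14253}{6086}$ ($w = \left(-99771\right) \left(- \frac{1}{42602}\right) = \frac{14253}{6086} \approx 2.3419$)
$o{\left(A \right)} = 49$ ($o{\left(A \right)} = 7^{2} = 49$)
$\frac{1}{w + o{\left(-53 \right)}} = \frac{1}{\frac{14253}{6086} + 49} = \frac{1}{\frac{312467}{6086}} = \frac{6086}{312467}$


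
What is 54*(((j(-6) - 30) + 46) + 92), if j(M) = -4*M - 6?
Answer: 6804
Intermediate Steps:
j(M) = -6 - 4*M
54*(((j(-6) - 30) + 46) + 92) = 54*((((-6 - 4*(-6)) - 30) + 46) + 92) = 54*((((-6 + 24) - 30) + 46) + 92) = 54*(((18 - 30) + 46) + 92) = 54*((-12 + 46) + 92) = 54*(34 + 92) = 54*126 = 6804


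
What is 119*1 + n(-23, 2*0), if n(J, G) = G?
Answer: 119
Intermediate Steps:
119*1 + n(-23, 2*0) = 119*1 + 2*0 = 119 + 0 = 119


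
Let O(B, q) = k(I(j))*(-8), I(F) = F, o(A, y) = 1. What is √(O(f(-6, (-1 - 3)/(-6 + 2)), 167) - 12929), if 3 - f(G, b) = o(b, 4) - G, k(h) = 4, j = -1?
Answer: I*√12961 ≈ 113.85*I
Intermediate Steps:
f(G, b) = 2 + G (f(G, b) = 3 - (1 - G) = 3 + (-1 + G) = 2 + G)
O(B, q) = -32 (O(B, q) = 4*(-8) = -32)
√(O(f(-6, (-1 - 3)/(-6 + 2)), 167) - 12929) = √(-32 - 12929) = √(-12961) = I*√12961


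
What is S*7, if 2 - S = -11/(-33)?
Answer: 35/3 ≈ 11.667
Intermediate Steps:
S = 5/3 (S = 2 - (-11)/(-33) = 2 - (-11)*(-1)/33 = 2 - 1*⅓ = 2 - ⅓ = 5/3 ≈ 1.6667)
S*7 = (5/3)*7 = 35/3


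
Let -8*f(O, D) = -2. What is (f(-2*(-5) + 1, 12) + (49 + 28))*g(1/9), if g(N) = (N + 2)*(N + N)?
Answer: 1957/54 ≈ 36.241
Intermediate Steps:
f(O, D) = ¼ (f(O, D) = -⅛*(-2) = ¼)
g(N) = 2*N*(2 + N) (g(N) = (2 + N)*(2*N) = 2*N*(2 + N))
(f(-2*(-5) + 1, 12) + (49 + 28))*g(1/9) = (¼ + (49 + 28))*(2*(2 + 1/9)/9) = (¼ + 77)*(2*(⅑)*(2 + ⅑)) = 309*(2*(⅑)*(19/9))/4 = (309/4)*(38/81) = 1957/54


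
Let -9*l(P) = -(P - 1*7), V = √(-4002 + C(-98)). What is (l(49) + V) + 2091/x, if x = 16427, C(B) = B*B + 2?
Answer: 236251/49281 + 2*√1401 ≈ 79.654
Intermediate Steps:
C(B) = 2 + B² (C(B) = B² + 2 = 2 + B²)
V = 2*√1401 (V = √(-4002 + (2 + (-98)²)) = √(-4002 + (2 + 9604)) = √(-4002 + 9606) = √5604 = 2*√1401 ≈ 74.860)
l(P) = -7/9 + P/9 (l(P) = -(-1)*(P - 1*7)/9 = -(-1)*(P - 7)/9 = -(-1)*(-7 + P)/9 = -(7 - P)/9 = -7/9 + P/9)
(l(49) + V) + 2091/x = ((-7/9 + (⅑)*49) + 2*√1401) + 2091/16427 = ((-7/9 + 49/9) + 2*√1401) + 2091*(1/16427) = (14/3 + 2*√1401) + 2091/16427 = 236251/49281 + 2*√1401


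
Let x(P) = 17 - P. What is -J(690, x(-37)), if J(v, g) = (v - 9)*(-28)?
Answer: 19068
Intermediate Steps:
J(v, g) = 252 - 28*v (J(v, g) = (-9 + v)*(-28) = 252 - 28*v)
-J(690, x(-37)) = -(252 - 28*690) = -(252 - 19320) = -1*(-19068) = 19068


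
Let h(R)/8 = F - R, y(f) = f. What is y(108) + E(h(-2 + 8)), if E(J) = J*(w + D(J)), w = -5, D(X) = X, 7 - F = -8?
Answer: 4932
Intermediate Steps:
F = 15 (F = 7 - 1*(-8) = 7 + 8 = 15)
h(R) = 120 - 8*R (h(R) = 8*(15 - R) = 120 - 8*R)
E(J) = J*(-5 + J)
y(108) + E(h(-2 + 8)) = 108 + (120 - 8*(-2 + 8))*(-5 + (120 - 8*(-2 + 8))) = 108 + (120 - 8*6)*(-5 + (120 - 8*6)) = 108 + (120 - 48)*(-5 + (120 - 48)) = 108 + 72*(-5 + 72) = 108 + 72*67 = 108 + 4824 = 4932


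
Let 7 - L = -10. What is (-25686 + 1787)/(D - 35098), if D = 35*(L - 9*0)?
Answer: 23899/34503 ≈ 0.69266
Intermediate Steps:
L = 17 (L = 7 - 1*(-10) = 7 + 10 = 17)
D = 595 (D = 35*(17 - 9*0) = 35*(17 + 0) = 35*17 = 595)
(-25686 + 1787)/(D - 35098) = (-25686 + 1787)/(595 - 35098) = -23899/(-34503) = -23899*(-1/34503) = 23899/34503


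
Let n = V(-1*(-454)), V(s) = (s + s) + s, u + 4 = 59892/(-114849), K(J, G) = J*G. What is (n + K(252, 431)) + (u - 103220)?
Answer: 36912898/5469 ≈ 6749.5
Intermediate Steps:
K(J, G) = G*J
u = -24728/5469 (u = -4 + 59892/(-114849) = -4 + 59892*(-1/114849) = -4 - 2852/5469 = -24728/5469 ≈ -4.5215)
V(s) = 3*s (V(s) = 2*s + s = 3*s)
n = 1362 (n = 3*(-1*(-454)) = 3*454 = 1362)
(n + K(252, 431)) + (u - 103220) = (1362 + 431*252) + (-24728/5469 - 103220) = (1362 + 108612) - 564534908/5469 = 109974 - 564534908/5469 = 36912898/5469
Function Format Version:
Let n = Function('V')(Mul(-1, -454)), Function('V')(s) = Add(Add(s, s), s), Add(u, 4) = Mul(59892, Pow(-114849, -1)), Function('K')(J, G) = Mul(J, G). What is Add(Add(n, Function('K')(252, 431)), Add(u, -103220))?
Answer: Rational(36912898, 5469) ≈ 6749.5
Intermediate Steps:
Function('K')(J, G) = Mul(G, J)
u = Rational(-24728, 5469) (u = Add(-4, Mul(59892, Pow(-114849, -1))) = Add(-4, Mul(59892, Rational(-1, 114849))) = Add(-4, Rational(-2852, 5469)) = Rational(-24728, 5469) ≈ -4.5215)
Function('V')(s) = Mul(3, s) (Function('V')(s) = Add(Mul(2, s), s) = Mul(3, s))
n = 1362 (n = Mul(3, Mul(-1, -454)) = Mul(3, 454) = 1362)
Add(Add(n, Function('K')(252, 431)), Add(u, -103220)) = Add(Add(1362, Mul(431, 252)), Add(Rational(-24728, 5469), -103220)) = Add(Add(1362, 108612), Rational(-564534908, 5469)) = Add(109974, Rational(-564534908, 5469)) = Rational(36912898, 5469)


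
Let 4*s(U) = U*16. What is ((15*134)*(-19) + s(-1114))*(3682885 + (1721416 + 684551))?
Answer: -259665182392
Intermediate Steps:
s(U) = 4*U (s(U) = (U*16)/4 = (16*U)/4 = 4*U)
((15*134)*(-19) + s(-1114))*(3682885 + (1721416 + 684551)) = ((15*134)*(-19) + 4*(-1114))*(3682885 + (1721416 + 684551)) = (2010*(-19) - 4456)*(3682885 + 2405967) = (-38190 - 4456)*6088852 = -42646*6088852 = -259665182392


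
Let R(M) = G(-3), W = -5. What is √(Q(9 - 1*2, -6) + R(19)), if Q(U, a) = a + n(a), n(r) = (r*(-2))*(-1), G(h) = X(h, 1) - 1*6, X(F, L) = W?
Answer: I*√29 ≈ 5.3852*I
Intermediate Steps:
X(F, L) = -5
G(h) = -11 (G(h) = -5 - 1*6 = -5 - 6 = -11)
n(r) = 2*r (n(r) = -2*r*(-1) = 2*r)
R(M) = -11
Q(U, a) = 3*a (Q(U, a) = a + 2*a = 3*a)
√(Q(9 - 1*2, -6) + R(19)) = √(3*(-6) - 11) = √(-18 - 11) = √(-29) = I*√29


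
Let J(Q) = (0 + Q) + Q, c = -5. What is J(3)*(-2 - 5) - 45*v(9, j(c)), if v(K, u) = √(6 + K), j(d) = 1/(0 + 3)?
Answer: -42 - 45*√15 ≈ -216.28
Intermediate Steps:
j(d) = ⅓ (j(d) = 1/3 = ⅓)
J(Q) = 2*Q (J(Q) = Q + Q = 2*Q)
J(3)*(-2 - 5) - 45*v(9, j(c)) = (2*3)*(-2 - 5) - 45*√(6 + 9) = 6*(-7) - 45*√15 = -42 - 45*√15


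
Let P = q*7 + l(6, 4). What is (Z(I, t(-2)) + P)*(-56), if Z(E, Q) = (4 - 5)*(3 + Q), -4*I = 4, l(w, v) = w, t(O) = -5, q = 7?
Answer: -3192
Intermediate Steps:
I = -1 (I = -¼*4 = -1)
P = 55 (P = 7*7 + 6 = 49 + 6 = 55)
Z(E, Q) = -3 - Q (Z(E, Q) = -(3 + Q) = -3 - Q)
(Z(I, t(-2)) + P)*(-56) = ((-3 - 1*(-5)) + 55)*(-56) = ((-3 + 5) + 55)*(-56) = (2 + 55)*(-56) = 57*(-56) = -3192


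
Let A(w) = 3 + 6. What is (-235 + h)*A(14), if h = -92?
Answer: -2943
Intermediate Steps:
A(w) = 9
(-235 + h)*A(14) = (-235 - 92)*9 = -327*9 = -2943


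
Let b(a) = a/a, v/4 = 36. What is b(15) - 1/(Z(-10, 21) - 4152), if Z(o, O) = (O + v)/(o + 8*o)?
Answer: 24929/24923 ≈ 1.0002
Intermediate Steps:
v = 144 (v = 4*36 = 144)
Z(o, O) = (144 + O)/(9*o) (Z(o, O) = (O + 144)/(o + 8*o) = (144 + O)/((9*o)) = (144 + O)*(1/(9*o)) = (144 + O)/(9*o))
b(a) = 1
b(15) - 1/(Z(-10, 21) - 4152) = 1 - 1/((⅑)*(144 + 21)/(-10) - 4152) = 1 - 1/((⅑)*(-⅒)*165 - 4152) = 1 - 1/(-11/6 - 4152) = 1 - 1/(-24923/6) = 1 - 1*(-6/24923) = 1 + 6/24923 = 24929/24923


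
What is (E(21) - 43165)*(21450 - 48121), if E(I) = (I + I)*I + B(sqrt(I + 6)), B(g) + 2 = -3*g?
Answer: 1127783235 + 240039*sqrt(3) ≈ 1.1282e+9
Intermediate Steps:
B(g) = -2 - 3*g
E(I) = -2 - 3*sqrt(6 + I) + 2*I**2 (E(I) = (I + I)*I + (-2 - 3*sqrt(I + 6)) = (2*I)*I + (-2 - 3*sqrt(6 + I)) = 2*I**2 + (-2 - 3*sqrt(6 + I)) = -2 - 3*sqrt(6 + I) + 2*I**2)
(E(21) - 43165)*(21450 - 48121) = ((-2 - 3*sqrt(6 + 21) + 2*21**2) - 43165)*(21450 - 48121) = ((-2 - 9*sqrt(3) + 2*441) - 43165)*(-26671) = ((-2 - 9*sqrt(3) + 882) - 43165)*(-26671) = ((880 - 9*sqrt(3)) - 43165)*(-26671) = (-42285 - 9*sqrt(3))*(-26671) = 1127783235 + 240039*sqrt(3)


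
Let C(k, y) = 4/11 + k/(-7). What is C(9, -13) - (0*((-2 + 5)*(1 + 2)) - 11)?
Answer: 776/77 ≈ 10.078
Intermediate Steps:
C(k, y) = 4/11 - k/7 (C(k, y) = 4*(1/11) + k*(-⅐) = 4/11 - k/7)
C(9, -13) - (0*((-2 + 5)*(1 + 2)) - 11) = (4/11 - ⅐*9) - (0*((-2 + 5)*(1 + 2)) - 11) = (4/11 - 9/7) - (0*(3*3) - 11) = -71/77 - (0*9 - 11) = -71/77 - (0 - 11) = -71/77 - 1*(-11) = -71/77 + 11 = 776/77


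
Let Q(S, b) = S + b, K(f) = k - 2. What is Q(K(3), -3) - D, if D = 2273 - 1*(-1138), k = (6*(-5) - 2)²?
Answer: -2392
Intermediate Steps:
k = 1024 (k = (-30 - 2)² = (-32)² = 1024)
K(f) = 1022 (K(f) = 1024 - 2 = 1022)
D = 3411 (D = 2273 + 1138 = 3411)
Q(K(3), -3) - D = (1022 - 3) - 1*3411 = 1019 - 3411 = -2392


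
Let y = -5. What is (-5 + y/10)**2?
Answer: 121/4 ≈ 30.250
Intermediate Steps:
(-5 + y/10)**2 = (-5 - 5/10)**2 = (-5 - 5*1/10)**2 = (-5 - 1/2)**2 = (-11/2)**2 = 121/4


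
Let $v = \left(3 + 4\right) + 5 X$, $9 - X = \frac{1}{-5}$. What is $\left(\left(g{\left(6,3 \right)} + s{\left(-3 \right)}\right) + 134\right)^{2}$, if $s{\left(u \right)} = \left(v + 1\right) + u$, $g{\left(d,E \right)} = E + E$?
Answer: $36481$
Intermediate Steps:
$X = \frac{46}{5}$ ($X = 9 - \frac{1}{-5} = 9 - - \frac{1}{5} = 9 + \frac{1}{5} = \frac{46}{5} \approx 9.2$)
$g{\left(d,E \right)} = 2 E$
$v = 53$ ($v = \left(3 + 4\right) + 5 \cdot \frac{46}{5} = 7 + 46 = 53$)
$s{\left(u \right)} = 54 + u$ ($s{\left(u \right)} = \left(53 + 1\right) + u = 54 + u$)
$\left(\left(g{\left(6,3 \right)} + s{\left(-3 \right)}\right) + 134\right)^{2} = \left(\left(2 \cdot 3 + \left(54 - 3\right)\right) + 134\right)^{2} = \left(\left(6 + 51\right) + 134\right)^{2} = \left(57 + 134\right)^{2} = 191^{2} = 36481$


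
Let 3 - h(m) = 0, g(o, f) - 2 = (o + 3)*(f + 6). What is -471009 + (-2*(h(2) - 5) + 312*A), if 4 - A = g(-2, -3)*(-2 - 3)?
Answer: -461957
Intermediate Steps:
g(o, f) = 2 + (3 + o)*(6 + f) (g(o, f) = 2 + (o + 3)*(f + 6) = 2 + (3 + o)*(6 + f))
A = 29 (A = 4 - (20 + 3*(-3) + 6*(-2) - 3*(-2))*(-2 - 3) = 4 - (20 - 9 - 12 + 6)*(-5) = 4 - 5*(-5) = 4 - 1*(-25) = 4 + 25 = 29)
h(m) = 3 (h(m) = 3 - 1*0 = 3 + 0 = 3)
-471009 + (-2*(h(2) - 5) + 312*A) = -471009 + (-2*(3 - 5) + 312*29) = -471009 + (-2*(-2) + 9048) = -471009 + (4 + 9048) = -471009 + 9052 = -461957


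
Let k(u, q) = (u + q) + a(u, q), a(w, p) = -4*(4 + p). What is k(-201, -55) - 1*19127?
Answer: -19179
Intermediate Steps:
a(w, p) = -16 - 4*p
k(u, q) = -16 + u - 3*q (k(u, q) = (u + q) + (-16 - 4*q) = (q + u) + (-16 - 4*q) = -16 + u - 3*q)
k(-201, -55) - 1*19127 = (-16 - 201 - 3*(-55)) - 1*19127 = (-16 - 201 + 165) - 19127 = -52 - 19127 = -19179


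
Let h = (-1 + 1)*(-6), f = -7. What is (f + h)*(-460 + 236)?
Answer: 1568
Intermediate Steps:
h = 0 (h = 0*(-6) = 0)
(f + h)*(-460 + 236) = (-7 + 0)*(-460 + 236) = -7*(-224) = 1568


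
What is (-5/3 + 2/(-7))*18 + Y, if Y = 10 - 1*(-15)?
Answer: -71/7 ≈ -10.143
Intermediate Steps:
Y = 25 (Y = 10 + 15 = 25)
(-5/3 + 2/(-7))*18 + Y = (-5/3 + 2/(-7))*18 + 25 = (-5*⅓ + 2*(-⅐))*18 + 25 = (-5/3 - 2/7)*18 + 25 = -41/21*18 + 25 = -246/7 + 25 = -71/7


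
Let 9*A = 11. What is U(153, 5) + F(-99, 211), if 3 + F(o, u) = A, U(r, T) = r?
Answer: 1361/9 ≈ 151.22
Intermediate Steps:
A = 11/9 (A = (⅑)*11 = 11/9 ≈ 1.2222)
F(o, u) = -16/9 (F(o, u) = -3 + 11/9 = -16/9)
U(153, 5) + F(-99, 211) = 153 - 16/9 = 1361/9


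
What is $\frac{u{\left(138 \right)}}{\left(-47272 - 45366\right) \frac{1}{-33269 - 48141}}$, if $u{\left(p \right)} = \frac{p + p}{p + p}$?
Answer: $\frac{5815}{6617} \approx 0.8788$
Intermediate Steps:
$u{\left(p \right)} = 1$ ($u{\left(p \right)} = \frac{2 p}{2 p} = 2 p \frac{1}{2 p} = 1$)
$\frac{u{\left(138 \right)}}{\left(-47272 - 45366\right) \frac{1}{-33269 - 48141}} = 1 \frac{1}{\left(-47272 - 45366\right) \frac{1}{-33269 - 48141}} = 1 \frac{1}{\left(-92638\right) \frac{1}{-81410}} = 1 \frac{1}{\left(-92638\right) \left(- \frac{1}{81410}\right)} = 1 \frac{1}{\frac{6617}{5815}} = 1 \cdot \frac{5815}{6617} = \frac{5815}{6617}$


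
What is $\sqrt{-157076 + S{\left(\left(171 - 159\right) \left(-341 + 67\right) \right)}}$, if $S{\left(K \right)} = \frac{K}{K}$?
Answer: $5 i \sqrt{6283} \approx 396.33 i$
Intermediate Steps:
$S{\left(K \right)} = 1$
$\sqrt{-157076 + S{\left(\left(171 - 159\right) \left(-341 + 67\right) \right)}} = \sqrt{-157076 + 1} = \sqrt{-157075} = 5 i \sqrt{6283}$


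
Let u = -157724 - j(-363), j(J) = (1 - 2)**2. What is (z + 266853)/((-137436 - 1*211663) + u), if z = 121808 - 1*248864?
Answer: -139797/506824 ≈ -0.27583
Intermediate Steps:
j(J) = 1 (j(J) = (-1)**2 = 1)
u = -157725 (u = -157724 - 1*1 = -157724 - 1 = -157725)
z = -127056 (z = 121808 - 248864 = -127056)
(z + 266853)/((-137436 - 1*211663) + u) = (-127056 + 266853)/((-137436 - 1*211663) - 157725) = 139797/((-137436 - 211663) - 157725) = 139797/(-349099 - 157725) = 139797/(-506824) = 139797*(-1/506824) = -139797/506824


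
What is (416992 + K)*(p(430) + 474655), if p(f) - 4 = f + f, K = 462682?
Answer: 418301700806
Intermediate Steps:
p(f) = 4 + 2*f (p(f) = 4 + (f + f) = 4 + 2*f)
(416992 + K)*(p(430) + 474655) = (416992 + 462682)*((4 + 2*430) + 474655) = 879674*((4 + 860) + 474655) = 879674*(864 + 474655) = 879674*475519 = 418301700806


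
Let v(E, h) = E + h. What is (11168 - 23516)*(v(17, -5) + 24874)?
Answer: -307292328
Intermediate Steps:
(11168 - 23516)*(v(17, -5) + 24874) = (11168 - 23516)*((17 - 5) + 24874) = -12348*(12 + 24874) = -12348*24886 = -307292328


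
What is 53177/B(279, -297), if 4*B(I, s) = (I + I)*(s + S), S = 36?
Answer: -106354/72819 ≈ -1.4605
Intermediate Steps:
B(I, s) = I*(36 + s)/2 (B(I, s) = ((I + I)*(s + 36))/4 = ((2*I)*(36 + s))/4 = (2*I*(36 + s))/4 = I*(36 + s)/2)
53177/B(279, -297) = 53177/(((½)*279*(36 - 297))) = 53177/(((½)*279*(-261))) = 53177/(-72819/2) = 53177*(-2/72819) = -106354/72819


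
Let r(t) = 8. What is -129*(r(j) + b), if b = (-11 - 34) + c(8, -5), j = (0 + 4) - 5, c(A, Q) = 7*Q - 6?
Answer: 10062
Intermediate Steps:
c(A, Q) = -6 + 7*Q
j = -1 (j = 4 - 5 = -1)
b = -86 (b = (-11 - 34) + (-6 + 7*(-5)) = -45 + (-6 - 35) = -45 - 41 = -86)
-129*(r(j) + b) = -129*(8 - 86) = -129*(-78) = 10062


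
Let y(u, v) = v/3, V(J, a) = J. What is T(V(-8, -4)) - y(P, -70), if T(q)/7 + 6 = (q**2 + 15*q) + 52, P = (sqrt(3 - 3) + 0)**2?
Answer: -140/3 ≈ -46.667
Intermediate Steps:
P = 0 (P = (sqrt(0) + 0)**2 = (0 + 0)**2 = 0**2 = 0)
y(u, v) = v/3 (y(u, v) = v*(1/3) = v/3)
T(q) = 322 + 7*q**2 + 105*q (T(q) = -42 + 7*((q**2 + 15*q) + 52) = -42 + 7*(52 + q**2 + 15*q) = -42 + (364 + 7*q**2 + 105*q) = 322 + 7*q**2 + 105*q)
T(V(-8, -4)) - y(P, -70) = (322 + 7*(-8)**2 + 105*(-8)) - (-70)/3 = (322 + 7*64 - 840) - 1*(-70/3) = (322 + 448 - 840) + 70/3 = -70 + 70/3 = -140/3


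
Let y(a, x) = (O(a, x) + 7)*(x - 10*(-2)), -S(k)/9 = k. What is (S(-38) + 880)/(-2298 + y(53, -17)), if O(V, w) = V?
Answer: -611/1059 ≈ -0.57696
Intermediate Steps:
S(k) = -9*k
y(a, x) = (7 + a)*(20 + x) (y(a, x) = (a + 7)*(x - 10*(-2)) = (7 + a)*(x + 20) = (7 + a)*(20 + x))
(S(-38) + 880)/(-2298 + y(53, -17)) = (-9*(-38) + 880)/(-2298 + (140 + 7*(-17) + 20*53 + 53*(-17))) = (342 + 880)/(-2298 + (140 - 119 + 1060 - 901)) = 1222/(-2298 + 180) = 1222/(-2118) = 1222*(-1/2118) = -611/1059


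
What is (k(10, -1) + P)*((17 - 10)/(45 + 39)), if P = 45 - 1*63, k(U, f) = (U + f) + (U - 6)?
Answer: -5/12 ≈ -0.41667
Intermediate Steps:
k(U, f) = -6 + f + 2*U (k(U, f) = (U + f) + (-6 + U) = -6 + f + 2*U)
P = -18 (P = 45 - 63 = -18)
(k(10, -1) + P)*((17 - 10)/(45 + 39)) = ((-6 - 1 + 2*10) - 18)*((17 - 10)/(45 + 39)) = ((-6 - 1 + 20) - 18)*(7/84) = (13 - 18)*(7*(1/84)) = -5*1/12 = -5/12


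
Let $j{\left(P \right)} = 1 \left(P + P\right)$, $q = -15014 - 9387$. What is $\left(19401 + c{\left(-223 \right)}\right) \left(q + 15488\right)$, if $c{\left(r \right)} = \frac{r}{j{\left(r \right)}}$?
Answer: $- \frac{345851139}{2} \approx -1.7293 \cdot 10^{8}$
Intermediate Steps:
$q = -24401$
$j{\left(P \right)} = 2 P$ ($j{\left(P \right)} = 1 \cdot 2 P = 2 P$)
$c{\left(r \right)} = \frac{1}{2}$ ($c{\left(r \right)} = \frac{r}{2 r} = r \frac{1}{2 r} = \frac{1}{2}$)
$\left(19401 + c{\left(-223 \right)}\right) \left(q + 15488\right) = \left(19401 + \frac{1}{2}\right) \left(-24401 + 15488\right) = \frac{38803}{2} \left(-8913\right) = - \frac{345851139}{2}$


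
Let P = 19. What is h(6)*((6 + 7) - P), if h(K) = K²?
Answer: -216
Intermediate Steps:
h(6)*((6 + 7) - P) = 6²*((6 + 7) - 1*19) = 36*(13 - 19) = 36*(-6) = -216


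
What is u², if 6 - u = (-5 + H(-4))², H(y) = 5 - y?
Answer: 100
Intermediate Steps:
u = -10 (u = 6 - (-5 + (5 - 1*(-4)))² = 6 - (-5 + (5 + 4))² = 6 - (-5 + 9)² = 6 - 1*4² = 6 - 1*16 = 6 - 16 = -10)
u² = (-10)² = 100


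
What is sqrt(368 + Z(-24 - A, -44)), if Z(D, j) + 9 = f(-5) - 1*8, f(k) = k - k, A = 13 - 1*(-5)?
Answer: 3*sqrt(39) ≈ 18.735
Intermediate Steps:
A = 18 (A = 13 + 5 = 18)
f(k) = 0
Z(D, j) = -17 (Z(D, j) = -9 + (0 - 1*8) = -9 + (0 - 8) = -9 - 8 = -17)
sqrt(368 + Z(-24 - A, -44)) = sqrt(368 - 17) = sqrt(351) = 3*sqrt(39)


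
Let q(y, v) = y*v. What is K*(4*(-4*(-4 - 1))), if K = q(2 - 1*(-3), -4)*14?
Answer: -22400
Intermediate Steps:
q(y, v) = v*y
K = -280 (K = -4*(2 - 1*(-3))*14 = -4*(2 + 3)*14 = -4*5*14 = -20*14 = -280)
K*(4*(-4*(-4 - 1))) = -1120*(-4*(-4 - 1)) = -1120*(-4*(-5)) = -1120*20 = -280*80 = -22400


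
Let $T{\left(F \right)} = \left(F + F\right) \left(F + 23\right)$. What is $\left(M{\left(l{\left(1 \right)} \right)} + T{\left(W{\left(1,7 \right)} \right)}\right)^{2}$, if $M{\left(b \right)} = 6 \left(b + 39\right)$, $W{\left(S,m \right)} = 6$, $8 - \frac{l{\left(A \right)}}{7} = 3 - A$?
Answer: $695556$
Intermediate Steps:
$l{\left(A \right)} = 35 + 7 A$ ($l{\left(A \right)} = 56 - 7 \left(3 - A\right) = 56 + \left(-21 + 7 A\right) = 35 + 7 A$)
$M{\left(b \right)} = 234 + 6 b$ ($M{\left(b \right)} = 6 \left(39 + b\right) = 234 + 6 b$)
$T{\left(F \right)} = 2 F \left(23 + F\right)$
$\left(M{\left(l{\left(1 \right)} \right)} + T{\left(W{\left(1,7 \right)} \right)}\right)^{2} = \left(\left(234 + 6 \left(35 + 7 \cdot 1\right)\right) + 2 \cdot 6 \left(23 + 6\right)\right)^{2} = \left(\left(234 + 6 \left(35 + 7\right)\right) + 2 \cdot 6 \cdot 29\right)^{2} = \left(\left(234 + 6 \cdot 42\right) + 348\right)^{2} = \left(\left(234 + 252\right) + 348\right)^{2} = \left(486 + 348\right)^{2} = 834^{2} = 695556$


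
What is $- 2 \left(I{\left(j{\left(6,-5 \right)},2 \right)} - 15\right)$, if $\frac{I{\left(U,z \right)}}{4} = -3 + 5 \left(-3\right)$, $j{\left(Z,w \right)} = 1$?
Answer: $174$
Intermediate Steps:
$I{\left(U,z \right)} = -72$ ($I{\left(U,z \right)} = 4 \left(-3 + 5 \left(-3\right)\right) = 4 \left(-3 - 15\right) = 4 \left(-18\right) = -72$)
$- 2 \left(I{\left(j{\left(6,-5 \right)},2 \right)} - 15\right) = - 2 \left(-72 - 15\right) = \left(-2\right) \left(-87\right) = 174$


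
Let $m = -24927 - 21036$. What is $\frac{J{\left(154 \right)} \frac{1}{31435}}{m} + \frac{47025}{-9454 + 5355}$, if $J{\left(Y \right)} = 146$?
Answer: $- \frac{67943926306079}{5922427463595} \approx -11.472$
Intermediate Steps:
$m = -45963$ ($m = -24927 - 21036 = -45963$)
$\frac{J{\left(154 \right)} \frac{1}{31435}}{m} + \frac{47025}{-9454 + 5355} = \frac{146 \cdot \frac{1}{31435}}{-45963} + \frac{47025}{-9454 + 5355} = 146 \cdot \frac{1}{31435} \left(- \frac{1}{45963}\right) + \frac{47025}{-4099} = \frac{146}{31435} \left(- \frac{1}{45963}\right) + 47025 \left(- \frac{1}{4099}\right) = - \frac{146}{1444846905} - \frac{47025}{4099} = - \frac{67943926306079}{5922427463595}$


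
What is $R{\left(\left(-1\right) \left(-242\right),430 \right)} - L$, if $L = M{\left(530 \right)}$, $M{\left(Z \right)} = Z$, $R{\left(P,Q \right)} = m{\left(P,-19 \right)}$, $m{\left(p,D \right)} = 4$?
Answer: $-526$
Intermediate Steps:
$R{\left(P,Q \right)} = 4$
$L = 530$
$R{\left(\left(-1\right) \left(-242\right),430 \right)} - L = 4 - 530 = -526$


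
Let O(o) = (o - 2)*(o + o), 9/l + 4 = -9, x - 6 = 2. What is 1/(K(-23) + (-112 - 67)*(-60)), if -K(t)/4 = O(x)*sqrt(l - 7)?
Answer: 2327/25237740 + 16*I*sqrt(13)/6309435 ≈ 9.2203e-5 + 9.1433e-6*I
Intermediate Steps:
x = 8 (x = 6 + 2 = 8)
l = -9/13 (l = 9/(-4 - 9) = 9/(-13) = 9*(-1/13) = -9/13 ≈ -0.69231)
O(o) = 2*o*(-2 + o) (O(o) = (-2 + o)*(2*o) = 2*o*(-2 + o))
K(t) = -3840*I*sqrt(13)/13 (K(t) = -4*2*8*(-2 + 8)*sqrt(-9/13 - 7) = -4*2*8*6*sqrt(-100/13) = -384*10*I*sqrt(13)/13 = -3840*I*sqrt(13)/13)
1/(K(-23) + (-112 - 67)*(-60)) = 1/(-3840*I*sqrt(13)/13 + (-112 - 67)*(-60)) = 1/(-3840*I*sqrt(13)/13 - 179*(-60)) = 1/(-3840*I*sqrt(13)/13 + 10740) = 1/(10740 - 3840*I*sqrt(13)/13)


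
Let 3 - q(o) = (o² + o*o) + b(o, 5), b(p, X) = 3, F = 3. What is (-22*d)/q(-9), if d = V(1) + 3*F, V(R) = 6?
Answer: 55/27 ≈ 2.0370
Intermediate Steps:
q(o) = -2*o² (q(o) = 3 - ((o² + o*o) + 3) = 3 - ((o² + o²) + 3) = 3 - (2*o² + 3) = 3 - (3 + 2*o²) = 3 + (-3 - 2*o²) = -2*o²)
d = 15 (d = 6 + 3*3 = 6 + 9 = 15)
(-22*d)/q(-9) = (-22*15)/((-2*(-9)²)) = -330/((-2*81)) = -330/(-162) = -330*(-1/162) = 55/27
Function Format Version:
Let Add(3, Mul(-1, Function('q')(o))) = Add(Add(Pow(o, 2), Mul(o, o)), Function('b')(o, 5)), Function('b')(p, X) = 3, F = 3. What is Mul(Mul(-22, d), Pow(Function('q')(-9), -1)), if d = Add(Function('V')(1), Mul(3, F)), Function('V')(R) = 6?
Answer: Rational(55, 27) ≈ 2.0370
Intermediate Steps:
Function('q')(o) = Mul(-2, Pow(o, 2)) (Function('q')(o) = Add(3, Mul(-1, Add(Add(Pow(o, 2), Mul(o, o)), 3))) = Add(3, Mul(-1, Add(Add(Pow(o, 2), Pow(o, 2)), 3))) = Add(3, Mul(-1, Add(Mul(2, Pow(o, 2)), 3))) = Add(3, Mul(-1, Add(3, Mul(2, Pow(o, 2))))) = Add(3, Add(-3, Mul(-2, Pow(o, 2)))) = Mul(-2, Pow(o, 2)))
d = 15 (d = Add(6, Mul(3, 3)) = Add(6, 9) = 15)
Mul(Mul(-22, d), Pow(Function('q')(-9), -1)) = Mul(Mul(-22, 15), Pow(Mul(-2, Pow(-9, 2)), -1)) = Mul(-330, Pow(Mul(-2, 81), -1)) = Mul(-330, Pow(-162, -1)) = Mul(-330, Rational(-1, 162)) = Rational(55, 27)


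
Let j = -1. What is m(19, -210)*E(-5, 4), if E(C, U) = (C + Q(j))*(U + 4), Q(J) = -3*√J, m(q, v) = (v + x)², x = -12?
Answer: -1971360 - 1182816*I ≈ -1.9714e+6 - 1.1828e+6*I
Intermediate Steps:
m(q, v) = (-12 + v)² (m(q, v) = (v - 12)² = (-12 + v)²)
E(C, U) = (4 + U)*(C - 3*I) (E(C, U) = (C - 3*I)*(U + 4) = (C - 3*I)*(4 + U) = (4 + U)*(C - 3*I))
m(19, -210)*E(-5, 4) = (-12 - 210)²*(-12*I + 4*(-5) - 5*4 - 3*I*4) = (-222)²*(-12*I - 20 - 20 - 12*I) = 49284*(-40 - 24*I) = -1971360 - 1182816*I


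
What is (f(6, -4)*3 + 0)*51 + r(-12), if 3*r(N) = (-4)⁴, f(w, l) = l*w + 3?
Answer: -9383/3 ≈ -3127.7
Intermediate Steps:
f(w, l) = 3 + l*w
r(N) = 256/3 (r(N) = (⅓)*(-4)⁴ = (⅓)*256 = 256/3)
(f(6, -4)*3 + 0)*51 + r(-12) = ((3 - 4*6)*3 + 0)*51 + 256/3 = ((3 - 24)*3 + 0)*51 + 256/3 = (-21*3 + 0)*51 + 256/3 = (-63 + 0)*51 + 256/3 = -63*51 + 256/3 = -3213 + 256/3 = -9383/3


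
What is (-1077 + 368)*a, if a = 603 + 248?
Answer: -603359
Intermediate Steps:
a = 851
(-1077 + 368)*a = (-1077 + 368)*851 = -709*851 = -603359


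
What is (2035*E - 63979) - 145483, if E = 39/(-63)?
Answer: -4425157/21 ≈ -2.1072e+5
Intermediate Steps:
E = -13/21 (E = 39*(-1/63) = -13/21 ≈ -0.61905)
(2035*E - 63979) - 145483 = (2035*(-13/21) - 63979) - 145483 = (-26455/21 - 63979) - 145483 = -1370014/21 - 145483 = -4425157/21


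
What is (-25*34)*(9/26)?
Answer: -3825/13 ≈ -294.23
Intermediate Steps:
(-25*34)*(9/26) = -7650/26 = -850*9/26 = -3825/13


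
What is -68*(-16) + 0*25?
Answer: 1088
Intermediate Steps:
-68*(-16) + 0*25 = 1088 + 0 = 1088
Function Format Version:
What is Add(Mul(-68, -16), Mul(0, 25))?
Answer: 1088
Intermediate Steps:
Add(Mul(-68, -16), Mul(0, 25)) = Add(1088, 0) = 1088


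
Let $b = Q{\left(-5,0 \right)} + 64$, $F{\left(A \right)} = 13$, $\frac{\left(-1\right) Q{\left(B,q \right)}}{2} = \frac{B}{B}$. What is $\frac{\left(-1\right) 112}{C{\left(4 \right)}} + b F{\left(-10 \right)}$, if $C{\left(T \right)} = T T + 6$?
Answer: $\frac{8810}{11} \approx 800.91$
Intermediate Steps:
$C{\left(T \right)} = 6 + T^{2}$ ($C{\left(T \right)} = T^{2} + 6 = 6 + T^{2}$)
$Q{\left(B,q \right)} = -2$ ($Q{\left(B,q \right)} = - 2 \frac{B}{B} = \left(-2\right) 1 = -2$)
$b = 62$ ($b = -2 + 64 = 62$)
$\frac{\left(-1\right) 112}{C{\left(4 \right)}} + b F{\left(-10 \right)} = \frac{\left(-1\right) 112}{6 + 4^{2}} + 62 \cdot 13 = - \frac{112}{6 + 16} + 806 = - \frac{112}{22} + 806 = \left(-112\right) \frac{1}{22} + 806 = - \frac{56}{11} + 806 = \frac{8810}{11}$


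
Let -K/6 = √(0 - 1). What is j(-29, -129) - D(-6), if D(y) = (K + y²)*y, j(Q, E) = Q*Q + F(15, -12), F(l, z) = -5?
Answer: 1052 - 36*I ≈ 1052.0 - 36.0*I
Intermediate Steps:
K = -6*I (K = -6*√(0 - 1) = -6*I ≈ -6.0*I)
j(Q, E) = -5 + Q² (j(Q, E) = Q*Q - 5 = Q² - 5 = -5 + Q²)
D(y) = y*(y² - 6*I) (D(y) = (-6*I + y²)*y = (y² - 6*I)*y = y*(y² - 6*I))
j(-29, -129) - D(-6) = (-5 + (-29)²) - (-6)*((-6)² - 6*I) = (-5 + 841) - (-6)*(36 - 6*I) = 836 - (-216 + 36*I) = 836 + (216 - 36*I) = 1052 - 36*I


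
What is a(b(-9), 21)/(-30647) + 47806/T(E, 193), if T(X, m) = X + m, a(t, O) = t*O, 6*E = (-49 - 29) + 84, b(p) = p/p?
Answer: 732553204/2972759 ≈ 246.42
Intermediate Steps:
b(p) = 1
E = 1 (E = ((-49 - 29) + 84)/6 = (-78 + 84)/6 = (⅙)*6 = 1)
a(t, O) = O*t
a(b(-9), 21)/(-30647) + 47806/T(E, 193) = (21*1)/(-30647) + 47806/(1 + 193) = 21*(-1/30647) + 47806/194 = -21/30647 + 47806*(1/194) = -21/30647 + 23903/97 = 732553204/2972759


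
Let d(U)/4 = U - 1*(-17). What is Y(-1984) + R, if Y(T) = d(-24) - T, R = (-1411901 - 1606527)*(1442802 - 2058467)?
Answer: 1858340476576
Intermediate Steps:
R = 1858340474620 (R = -3018428*(-615665) = 1858340474620)
d(U) = 68 + 4*U (d(U) = 4*(U - 1*(-17)) = 4*(U + 17) = 4*(17 + U) = 68 + 4*U)
Y(T) = -28 - T (Y(T) = (68 + 4*(-24)) - T = (68 - 96) - T = -28 - T)
Y(-1984) + R = (-28 - 1*(-1984)) + 1858340474620 = (-28 + 1984) + 1858340474620 = 1956 + 1858340474620 = 1858340476576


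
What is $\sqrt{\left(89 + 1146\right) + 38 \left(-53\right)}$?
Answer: $i \sqrt{779} \approx 27.911 i$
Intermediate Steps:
$\sqrt{\left(89 + 1146\right) + 38 \left(-53\right)} = \sqrt{1235 - 2014} = \sqrt{-779} = i \sqrt{779}$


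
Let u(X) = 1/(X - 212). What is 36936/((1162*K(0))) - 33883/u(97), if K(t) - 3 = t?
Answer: 2263898801/581 ≈ 3.8966e+6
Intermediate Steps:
u(X) = 1/(-212 + X)
K(t) = 3 + t
36936/((1162*K(0))) - 33883/u(97) = 36936/((1162*(3 + 0))) - 33883/(1/(-212 + 97)) = 36936/((1162*3)) - 33883/(1/(-115)) = 36936/3486 - 33883/(-1/115) = 36936*(1/3486) - 33883*(-115) = 6156/581 + 3896545 = 2263898801/581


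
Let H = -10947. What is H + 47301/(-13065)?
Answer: -47689952/4355 ≈ -10951.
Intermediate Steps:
H + 47301/(-13065) = -10947 + 47301/(-13065) = -10947 + 47301*(-1/13065) = -10947 - 15767/4355 = -47689952/4355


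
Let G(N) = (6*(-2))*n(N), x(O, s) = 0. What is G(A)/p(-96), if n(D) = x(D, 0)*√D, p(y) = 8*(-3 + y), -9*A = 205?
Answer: 0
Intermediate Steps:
A = -205/9 (A = -⅑*205 = -205/9 ≈ -22.778)
p(y) = -24 + 8*y
n(D) = 0 (n(D) = 0*√D = 0)
G(N) = 0 (G(N) = (6*(-2))*0 = -12*0 = 0)
G(A)/p(-96) = 0/(-24 + 8*(-96)) = 0/(-24 - 768) = 0/(-792) = 0*(-1/792) = 0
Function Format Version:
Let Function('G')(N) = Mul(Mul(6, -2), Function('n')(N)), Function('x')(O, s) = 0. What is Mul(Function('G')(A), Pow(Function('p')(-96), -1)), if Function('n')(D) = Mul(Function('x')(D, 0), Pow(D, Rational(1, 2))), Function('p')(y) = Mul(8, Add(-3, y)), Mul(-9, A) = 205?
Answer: 0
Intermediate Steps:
A = Rational(-205, 9) (A = Mul(Rational(-1, 9), 205) = Rational(-205, 9) ≈ -22.778)
Function('p')(y) = Add(-24, Mul(8, y))
Function('n')(D) = 0 (Function('n')(D) = Mul(0, Pow(D, Rational(1, 2))) = 0)
Function('G')(N) = 0 (Function('G')(N) = Mul(Mul(6, -2), 0) = Mul(-12, 0) = 0)
Mul(Function('G')(A), Pow(Function('p')(-96), -1)) = Mul(0, Pow(Add(-24, Mul(8, -96)), -1)) = Mul(0, Pow(Add(-24, -768), -1)) = Mul(0, Pow(-792, -1)) = Mul(0, Rational(-1, 792)) = 0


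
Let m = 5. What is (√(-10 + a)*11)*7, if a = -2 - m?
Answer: 77*I*√17 ≈ 317.48*I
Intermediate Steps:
a = -7 (a = -2 - 1*5 = -2 - 5 = -7)
(√(-10 + a)*11)*7 = (√(-10 - 7)*11)*7 = (√(-17)*11)*7 = ((I*√17)*11)*7 = (11*I*√17)*7 = 77*I*√17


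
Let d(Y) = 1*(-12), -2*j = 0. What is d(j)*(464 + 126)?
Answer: -7080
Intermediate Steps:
j = 0 (j = -½*0 = 0)
d(Y) = -12
d(j)*(464 + 126) = -12*(464 + 126) = -12*590 = -7080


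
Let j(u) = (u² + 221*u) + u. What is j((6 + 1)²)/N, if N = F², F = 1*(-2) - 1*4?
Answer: 13279/36 ≈ 368.86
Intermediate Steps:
j(u) = u² + 222*u
F = -6 (F = -2 - 4 = -6)
N = 36 (N = (-6)² = 36)
j((6 + 1)²)/N = ((6 + 1)²*(222 + (6 + 1)²))/36 = (7²*(222 + 7²))*(1/36) = (49*(222 + 49))*(1/36) = (49*271)*(1/36) = 13279*(1/36) = 13279/36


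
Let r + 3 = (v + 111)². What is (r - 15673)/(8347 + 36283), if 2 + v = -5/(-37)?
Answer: -515500/6109847 ≈ -0.084372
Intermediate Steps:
v = -69/37 (v = -2 - 5/(-37) = -2 - 5*(-1/37) = -2 + 5/37 = -69/37 ≈ -1.8649)
r = 16301337/1369 (r = -3 + (-69/37 + 111)² = -3 + (4038/37)² = -3 + 16305444/1369 = 16301337/1369 ≈ 11907.)
(r - 15673)/(8347 + 36283) = (16301337/1369 - 15673)/(8347 + 36283) = -5155000/1369/44630 = -5155000/1369*1/44630 = -515500/6109847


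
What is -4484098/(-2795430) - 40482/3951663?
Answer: 2934413259619/1841099550015 ≈ 1.5938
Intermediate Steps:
-4484098/(-2795430) - 40482/3951663 = -4484098*(-1/2795430) - 40482*1/3951663 = 2242049/1397715 - 13494/1317221 = 2934413259619/1841099550015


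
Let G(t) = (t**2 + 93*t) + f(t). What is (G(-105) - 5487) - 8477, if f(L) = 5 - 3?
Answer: -12702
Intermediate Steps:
f(L) = 2
G(t) = 2 + t**2 + 93*t (G(t) = (t**2 + 93*t) + 2 = 2 + t**2 + 93*t)
(G(-105) - 5487) - 8477 = ((2 + (-105)**2 + 93*(-105)) - 5487) - 8477 = ((2 + 11025 - 9765) - 5487) - 8477 = (1262 - 5487) - 8477 = -4225 - 8477 = -12702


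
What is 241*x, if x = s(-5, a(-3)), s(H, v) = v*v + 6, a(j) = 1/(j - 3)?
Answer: 52297/36 ≈ 1452.7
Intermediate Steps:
a(j) = 1/(-3 + j)
s(H, v) = 6 + v² (s(H, v) = v² + 6 = 6 + v²)
x = 217/36 (x = 6 + (1/(-3 - 3))² = 6 + (1/(-6))² = 6 + (-⅙)² = 6 + 1/36 = 217/36 ≈ 6.0278)
241*x = 241*(217/36) = 52297/36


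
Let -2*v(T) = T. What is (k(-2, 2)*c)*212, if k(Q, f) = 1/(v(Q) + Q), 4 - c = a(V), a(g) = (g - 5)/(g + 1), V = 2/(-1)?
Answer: 636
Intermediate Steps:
V = -2 (V = 2*(-1) = -2)
v(T) = -T/2
a(g) = (-5 + g)/(1 + g)
c = -3 (c = 4 - (-5 - 2)/(1 - 2) = 4 - (-7)/(-1) = 4 - (-1)*(-7) = 4 - 1*7 = 4 - 7 = -3)
k(Q, f) = 2/Q (k(Q, f) = 1/(-Q/2 + Q) = 1/(Q/2) = 2/Q)
(k(-2, 2)*c)*212 = ((2/(-2))*(-3))*212 = ((2*(-1/2))*(-3))*212 = -1*(-3)*212 = 3*212 = 636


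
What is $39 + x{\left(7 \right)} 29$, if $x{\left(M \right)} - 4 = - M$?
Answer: $-48$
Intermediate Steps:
$x{\left(M \right)} = 4 - M$
$39 + x{\left(7 \right)} 29 = 39 + \left(4 - 7\right) 29 = 39 - 87 = -48$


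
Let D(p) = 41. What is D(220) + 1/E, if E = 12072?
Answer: 494953/12072 ≈ 41.000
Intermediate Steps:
D(220) + 1/E = 41 + 1/12072 = 494953/12072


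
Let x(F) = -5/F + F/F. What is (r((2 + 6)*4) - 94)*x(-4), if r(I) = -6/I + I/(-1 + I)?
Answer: -415845/1984 ≈ -209.60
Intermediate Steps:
x(F) = 1 - 5/F (x(F) = -5/F + 1 = 1 - 5/F)
(r((2 + 6)*4) - 94)*x(-4) = ((6 + ((2 + 6)*4)² - 6*(2 + 6)*4)/((((2 + 6)*4))*(-1 + (2 + 6)*4)) - 94)*((-5 - 4)/(-4)) = ((6 + (8*4)² - 48*4)/(((8*4))*(-1 + 8*4)) - 94)*(-¼*(-9)) = ((6 + 32² - 6*32)/(32*(-1 + 32)) - 94)*(9/4) = ((1/32)*(6 + 1024 - 192)/31 - 94)*(9/4) = ((1/32)*(1/31)*838 - 94)*(9/4) = (419/496 - 94)*(9/4) = -46205/496*9/4 = -415845/1984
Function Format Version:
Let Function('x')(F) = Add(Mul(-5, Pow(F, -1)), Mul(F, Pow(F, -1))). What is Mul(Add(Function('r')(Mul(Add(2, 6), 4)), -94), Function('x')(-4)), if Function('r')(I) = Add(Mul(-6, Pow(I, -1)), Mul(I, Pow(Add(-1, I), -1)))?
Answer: Rational(-415845, 1984) ≈ -209.60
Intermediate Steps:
Function('x')(F) = Add(1, Mul(-5, Pow(F, -1))) (Function('x')(F) = Add(Mul(-5, Pow(F, -1)), 1) = Add(1, Mul(-5, Pow(F, -1))))
Mul(Add(Function('r')(Mul(Add(2, 6), 4)), -94), Function('x')(-4)) = Mul(Add(Mul(Pow(Mul(Add(2, 6), 4), -1), Pow(Add(-1, Mul(Add(2, 6), 4)), -1), Add(6, Pow(Mul(Add(2, 6), 4), 2), Mul(-6, Mul(Add(2, 6), 4)))), -94), Mul(Pow(-4, -1), Add(-5, -4))) = Mul(Add(Mul(Pow(Mul(8, 4), -1), Pow(Add(-1, Mul(8, 4)), -1), Add(6, Pow(Mul(8, 4), 2), Mul(-6, Mul(8, 4)))), -94), Mul(Rational(-1, 4), -9)) = Mul(Add(Mul(Pow(32, -1), Pow(Add(-1, 32), -1), Add(6, Pow(32, 2), Mul(-6, 32))), -94), Rational(9, 4)) = Mul(Add(Mul(Rational(1, 32), Pow(31, -1), Add(6, 1024, -192)), -94), Rational(9, 4)) = Mul(Add(Mul(Rational(1, 32), Rational(1, 31), 838), -94), Rational(9, 4)) = Mul(Add(Rational(419, 496), -94), Rational(9, 4)) = Mul(Rational(-46205, 496), Rational(9, 4)) = Rational(-415845, 1984)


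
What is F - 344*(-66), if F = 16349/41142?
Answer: 934104317/41142 ≈ 22704.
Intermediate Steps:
F = 16349/41142 (F = 16349*(1/41142) = 16349/41142 ≈ 0.39738)
F - 344*(-66) = 16349/41142 - 344*(-66) = 16349/41142 - 1*(-22704) = 16349/41142 + 22704 = 934104317/41142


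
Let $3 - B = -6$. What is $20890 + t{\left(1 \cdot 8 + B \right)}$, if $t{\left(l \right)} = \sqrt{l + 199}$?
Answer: $20890 + 6 \sqrt{6} \approx 20905.0$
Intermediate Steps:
$B = 9$ ($B = 3 - -6 = 3 + 6 = 9$)
$t{\left(l \right)} = \sqrt{199 + l}$
$20890 + t{\left(1 \cdot 8 + B \right)} = 20890 + \sqrt{199 + \left(1 \cdot 8 + 9\right)} = 20890 + \sqrt{199 + \left(8 + 9\right)} = 20890 + \sqrt{199 + 17} = 20890 + \sqrt{216} = 20890 + 6 \sqrt{6}$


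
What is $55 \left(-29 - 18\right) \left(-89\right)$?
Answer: $230065$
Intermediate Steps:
$55 \left(-29 - 18\right) \left(-89\right) = 55 \left(-47\right) \left(-89\right) = \left(-2585\right) \left(-89\right) = 230065$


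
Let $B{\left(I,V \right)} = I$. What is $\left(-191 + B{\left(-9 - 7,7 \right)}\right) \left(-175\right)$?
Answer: $36225$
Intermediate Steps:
$\left(-191 + B{\left(-9 - 7,7 \right)}\right) \left(-175\right) = \left(-191 - 16\right) \left(-175\right) = \left(-207\right) \left(-175\right) = 36225$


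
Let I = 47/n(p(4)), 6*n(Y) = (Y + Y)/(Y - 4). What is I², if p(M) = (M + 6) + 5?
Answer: 267289/25 ≈ 10692.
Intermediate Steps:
p(M) = 11 + M (p(M) = (6 + M) + 5 = 11 + M)
n(Y) = Y/(3*(-4 + Y)) (n(Y) = ((Y + Y)/(Y - 4))/6 = ((2*Y)/(-4 + Y))/6 = (2*Y/(-4 + Y))/6 = Y/(3*(-4 + Y)))
I = 517/5 (I = 47/(((11 + 4)/(3*(-4 + (11 + 4))))) = 47/(((⅓)*15/(-4 + 15))) = 47/(((⅓)*15/11)) = 47/(((⅓)*15*(1/11))) = 47/(5/11) = 47*(11/5) = 517/5 ≈ 103.40)
I² = (517/5)² = 267289/25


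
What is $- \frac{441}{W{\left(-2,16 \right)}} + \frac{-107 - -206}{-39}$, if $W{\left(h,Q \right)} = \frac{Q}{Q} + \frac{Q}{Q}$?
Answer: $- \frac{5799}{26} \approx -223.04$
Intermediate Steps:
$W{\left(h,Q \right)} = 2$ ($W{\left(h,Q \right)} = 1 + 1 = 2$)
$- \frac{441}{W{\left(-2,16 \right)}} + \frac{-107 - -206}{-39} = - \frac{441}{2} + \frac{-107 - -206}{-39} = \left(-441\right) \frac{1}{2} + \left(-107 + 206\right) \left(- \frac{1}{39}\right) = - \frac{441}{2} + 99 \left(- \frac{1}{39}\right) = - \frac{441}{2} - \frac{33}{13} = - \frac{5799}{26}$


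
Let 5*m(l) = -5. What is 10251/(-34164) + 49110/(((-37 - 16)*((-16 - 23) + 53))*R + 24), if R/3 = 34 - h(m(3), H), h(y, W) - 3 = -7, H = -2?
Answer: -23561663/26750412 ≈ -0.88080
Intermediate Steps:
m(l) = -1 (m(l) = (⅕)*(-5) = -1)
h(y, W) = -4 (h(y, W) = 3 - 7 = -4)
R = 114 (R = 3*(34 - 1*(-4)) = 3*(34 + 4) = 3*38 = 114)
10251/(-34164) + 49110/(((-37 - 16)*((-16 - 23) + 53))*R + 24) = 10251/(-34164) + 49110/(((-37 - 16)*((-16 - 23) + 53))*114 + 24) = 10251*(-1/34164) + 49110/(-53*(-39 + 53)*114 + 24) = -1139/3796 + 49110/(-53*14*114 + 24) = -1139/3796 + 49110/(-742*114 + 24) = -1139/3796 + 49110/(-84588 + 24) = -1139/3796 + 49110/(-84564) = -1139/3796 + 49110*(-1/84564) = -1139/3796 - 8185/14094 = -23561663/26750412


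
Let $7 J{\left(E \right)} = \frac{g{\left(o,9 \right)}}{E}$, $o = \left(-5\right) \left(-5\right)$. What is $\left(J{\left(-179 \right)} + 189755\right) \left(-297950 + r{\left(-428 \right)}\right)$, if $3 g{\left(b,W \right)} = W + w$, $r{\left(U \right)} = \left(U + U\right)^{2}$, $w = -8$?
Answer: $\frac{310128090284584}{3759} \approx 8.2503 \cdot 10^{10}$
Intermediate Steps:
$o = 25$
$r{\left(U \right)} = 4 U^{2}$ ($r{\left(U \right)} = \left(2 U\right)^{2} = 4 U^{2}$)
$g{\left(b,W \right)} = - \frac{8}{3} + \frac{W}{3}$ ($g{\left(b,W \right)} = \frac{W - 8}{3} = \frac{-8 + W}{3} = - \frac{8}{3} + \frac{W}{3}$)
$J{\left(E \right)} = \frac{1}{21 E}$ ($J{\left(E \right)} = \frac{\left(- \frac{8}{3} + \frac{1}{3} \cdot 9\right) \frac{1}{E}}{7} = \frac{\left(- \frac{8}{3} + 3\right) \frac{1}{E}}{7} = \frac{\frac{1}{3} \frac{1}{E}}{7} = \frac{1}{21 E}$)
$\left(J{\left(-179 \right)} + 189755\right) \left(-297950 + r{\left(-428 \right)}\right) = \left(\frac{1}{21 \left(-179\right)} + 189755\right) \left(-297950 + 4 \left(-428\right)^{2}\right) = \left(\frac{1}{21} \left(- \frac{1}{179}\right) + 189755\right) \left(-297950 + 4 \cdot 183184\right) = \left(- \frac{1}{3759} + 189755\right) \left(-297950 + 732736\right) = \frac{713289044}{3759} \cdot 434786 = \frac{310128090284584}{3759}$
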